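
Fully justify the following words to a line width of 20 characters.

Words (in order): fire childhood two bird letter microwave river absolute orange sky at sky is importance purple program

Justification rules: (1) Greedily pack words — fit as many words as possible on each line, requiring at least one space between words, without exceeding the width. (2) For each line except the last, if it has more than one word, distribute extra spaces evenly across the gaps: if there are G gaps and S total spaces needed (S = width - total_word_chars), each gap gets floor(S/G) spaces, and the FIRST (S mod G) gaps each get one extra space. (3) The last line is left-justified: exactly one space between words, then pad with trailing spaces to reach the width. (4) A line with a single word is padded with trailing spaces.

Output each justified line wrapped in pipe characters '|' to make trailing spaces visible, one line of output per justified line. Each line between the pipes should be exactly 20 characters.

Answer: |fire  childhood  two|
|bird          letter|
|microwave      river|
|absolute  orange sky|
|at sky is importance|
|purple program      |

Derivation:
Line 1: ['fire', 'childhood', 'two'] (min_width=18, slack=2)
Line 2: ['bird', 'letter'] (min_width=11, slack=9)
Line 3: ['microwave', 'river'] (min_width=15, slack=5)
Line 4: ['absolute', 'orange', 'sky'] (min_width=19, slack=1)
Line 5: ['at', 'sky', 'is', 'importance'] (min_width=20, slack=0)
Line 6: ['purple', 'program'] (min_width=14, slack=6)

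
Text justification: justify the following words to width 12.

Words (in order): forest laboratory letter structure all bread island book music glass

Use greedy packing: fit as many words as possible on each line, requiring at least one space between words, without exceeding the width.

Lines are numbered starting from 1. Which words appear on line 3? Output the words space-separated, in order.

Answer: letter

Derivation:
Line 1: ['forest'] (min_width=6, slack=6)
Line 2: ['laboratory'] (min_width=10, slack=2)
Line 3: ['letter'] (min_width=6, slack=6)
Line 4: ['structure'] (min_width=9, slack=3)
Line 5: ['all', 'bread'] (min_width=9, slack=3)
Line 6: ['island', 'book'] (min_width=11, slack=1)
Line 7: ['music', 'glass'] (min_width=11, slack=1)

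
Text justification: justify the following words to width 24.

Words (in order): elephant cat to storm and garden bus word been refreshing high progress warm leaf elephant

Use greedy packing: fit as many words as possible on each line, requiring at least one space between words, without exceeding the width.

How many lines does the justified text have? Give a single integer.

Line 1: ['elephant', 'cat', 'to', 'storm'] (min_width=21, slack=3)
Line 2: ['and', 'garden', 'bus', 'word', 'been'] (min_width=24, slack=0)
Line 3: ['refreshing', 'high', 'progress'] (min_width=24, slack=0)
Line 4: ['warm', 'leaf', 'elephant'] (min_width=18, slack=6)
Total lines: 4

Answer: 4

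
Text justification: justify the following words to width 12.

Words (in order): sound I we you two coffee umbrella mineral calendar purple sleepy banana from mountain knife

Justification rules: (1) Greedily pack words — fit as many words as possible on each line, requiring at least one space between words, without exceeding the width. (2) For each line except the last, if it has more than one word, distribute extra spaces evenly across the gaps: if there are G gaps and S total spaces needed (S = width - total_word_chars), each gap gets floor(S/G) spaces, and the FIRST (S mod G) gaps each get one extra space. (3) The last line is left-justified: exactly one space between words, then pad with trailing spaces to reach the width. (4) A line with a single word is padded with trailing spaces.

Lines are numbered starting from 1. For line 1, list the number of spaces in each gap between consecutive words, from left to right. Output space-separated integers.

Line 1: ['sound', 'I', 'we'] (min_width=10, slack=2)
Line 2: ['you', 'two'] (min_width=7, slack=5)
Line 3: ['coffee'] (min_width=6, slack=6)
Line 4: ['umbrella'] (min_width=8, slack=4)
Line 5: ['mineral'] (min_width=7, slack=5)
Line 6: ['calendar'] (min_width=8, slack=4)
Line 7: ['purple'] (min_width=6, slack=6)
Line 8: ['sleepy'] (min_width=6, slack=6)
Line 9: ['banana', 'from'] (min_width=11, slack=1)
Line 10: ['mountain'] (min_width=8, slack=4)
Line 11: ['knife'] (min_width=5, slack=7)

Answer: 2 2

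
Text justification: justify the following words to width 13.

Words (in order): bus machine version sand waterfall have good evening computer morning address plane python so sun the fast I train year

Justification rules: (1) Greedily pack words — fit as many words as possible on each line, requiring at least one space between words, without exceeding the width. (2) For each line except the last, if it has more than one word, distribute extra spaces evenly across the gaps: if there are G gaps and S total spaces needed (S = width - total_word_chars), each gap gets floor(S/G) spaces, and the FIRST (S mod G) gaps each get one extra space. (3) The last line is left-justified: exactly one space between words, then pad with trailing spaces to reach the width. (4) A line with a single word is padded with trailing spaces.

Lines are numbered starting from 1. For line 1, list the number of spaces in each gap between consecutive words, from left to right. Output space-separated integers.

Line 1: ['bus', 'machine'] (min_width=11, slack=2)
Line 2: ['version', 'sand'] (min_width=12, slack=1)
Line 3: ['waterfall'] (min_width=9, slack=4)
Line 4: ['have', 'good'] (min_width=9, slack=4)
Line 5: ['evening'] (min_width=7, slack=6)
Line 6: ['computer'] (min_width=8, slack=5)
Line 7: ['morning'] (min_width=7, slack=6)
Line 8: ['address', 'plane'] (min_width=13, slack=0)
Line 9: ['python', 'so', 'sun'] (min_width=13, slack=0)
Line 10: ['the', 'fast', 'I'] (min_width=10, slack=3)
Line 11: ['train', 'year'] (min_width=10, slack=3)

Answer: 3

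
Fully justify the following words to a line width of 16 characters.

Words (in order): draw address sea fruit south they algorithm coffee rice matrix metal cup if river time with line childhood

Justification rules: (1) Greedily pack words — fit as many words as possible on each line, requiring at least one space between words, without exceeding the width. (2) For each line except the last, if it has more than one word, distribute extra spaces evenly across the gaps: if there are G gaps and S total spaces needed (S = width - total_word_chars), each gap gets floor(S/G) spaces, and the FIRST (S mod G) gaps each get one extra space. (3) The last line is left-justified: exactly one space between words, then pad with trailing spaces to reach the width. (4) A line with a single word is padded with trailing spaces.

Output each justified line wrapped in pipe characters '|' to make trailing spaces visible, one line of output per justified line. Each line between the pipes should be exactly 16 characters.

Answer: |draw address sea|
|fruit south they|
|algorithm coffee|
|rice      matrix|
|metal   cup   if|
|river  time with|
|line childhood  |

Derivation:
Line 1: ['draw', 'address', 'sea'] (min_width=16, slack=0)
Line 2: ['fruit', 'south', 'they'] (min_width=16, slack=0)
Line 3: ['algorithm', 'coffee'] (min_width=16, slack=0)
Line 4: ['rice', 'matrix'] (min_width=11, slack=5)
Line 5: ['metal', 'cup', 'if'] (min_width=12, slack=4)
Line 6: ['river', 'time', 'with'] (min_width=15, slack=1)
Line 7: ['line', 'childhood'] (min_width=14, slack=2)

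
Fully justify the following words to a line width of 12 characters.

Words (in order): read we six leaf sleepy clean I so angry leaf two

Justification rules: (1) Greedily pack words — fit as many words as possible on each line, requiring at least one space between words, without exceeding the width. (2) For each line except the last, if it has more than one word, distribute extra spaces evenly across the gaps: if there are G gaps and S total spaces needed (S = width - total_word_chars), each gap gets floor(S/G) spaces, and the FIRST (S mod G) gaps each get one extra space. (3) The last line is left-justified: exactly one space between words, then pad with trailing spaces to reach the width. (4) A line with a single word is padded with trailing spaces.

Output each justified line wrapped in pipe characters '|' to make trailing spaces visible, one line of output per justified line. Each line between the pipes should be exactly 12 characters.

Line 1: ['read', 'we', 'six'] (min_width=11, slack=1)
Line 2: ['leaf', 'sleepy'] (min_width=11, slack=1)
Line 3: ['clean', 'I', 'so'] (min_width=10, slack=2)
Line 4: ['angry', 'leaf'] (min_width=10, slack=2)
Line 5: ['two'] (min_width=3, slack=9)

Answer: |read  we six|
|leaf  sleepy|
|clean  I  so|
|angry   leaf|
|two         |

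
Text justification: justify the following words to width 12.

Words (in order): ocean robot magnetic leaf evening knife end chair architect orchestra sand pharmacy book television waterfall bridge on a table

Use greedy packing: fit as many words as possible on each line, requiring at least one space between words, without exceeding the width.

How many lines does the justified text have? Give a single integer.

Line 1: ['ocean', 'robot'] (min_width=11, slack=1)
Line 2: ['magnetic'] (min_width=8, slack=4)
Line 3: ['leaf', 'evening'] (min_width=12, slack=0)
Line 4: ['knife', 'end'] (min_width=9, slack=3)
Line 5: ['chair'] (min_width=5, slack=7)
Line 6: ['architect'] (min_width=9, slack=3)
Line 7: ['orchestra'] (min_width=9, slack=3)
Line 8: ['sand'] (min_width=4, slack=8)
Line 9: ['pharmacy'] (min_width=8, slack=4)
Line 10: ['book'] (min_width=4, slack=8)
Line 11: ['television'] (min_width=10, slack=2)
Line 12: ['waterfall'] (min_width=9, slack=3)
Line 13: ['bridge', 'on', 'a'] (min_width=11, slack=1)
Line 14: ['table'] (min_width=5, slack=7)
Total lines: 14

Answer: 14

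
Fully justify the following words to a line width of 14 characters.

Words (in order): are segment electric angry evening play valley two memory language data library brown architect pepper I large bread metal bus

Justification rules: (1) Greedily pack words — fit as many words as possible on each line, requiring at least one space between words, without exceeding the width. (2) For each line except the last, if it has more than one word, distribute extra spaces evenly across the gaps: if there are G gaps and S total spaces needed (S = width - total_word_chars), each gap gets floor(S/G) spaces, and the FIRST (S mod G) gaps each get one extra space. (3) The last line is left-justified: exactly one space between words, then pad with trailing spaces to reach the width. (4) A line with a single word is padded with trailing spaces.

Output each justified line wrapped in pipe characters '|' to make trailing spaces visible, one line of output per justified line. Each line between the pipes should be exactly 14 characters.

Line 1: ['are', 'segment'] (min_width=11, slack=3)
Line 2: ['electric', 'angry'] (min_width=14, slack=0)
Line 3: ['evening', 'play'] (min_width=12, slack=2)
Line 4: ['valley', 'two'] (min_width=10, slack=4)
Line 5: ['memory'] (min_width=6, slack=8)
Line 6: ['language', 'data'] (min_width=13, slack=1)
Line 7: ['library', 'brown'] (min_width=13, slack=1)
Line 8: ['architect'] (min_width=9, slack=5)
Line 9: ['pepper', 'I', 'large'] (min_width=14, slack=0)
Line 10: ['bread', 'metal'] (min_width=11, slack=3)
Line 11: ['bus'] (min_width=3, slack=11)

Answer: |are    segment|
|electric angry|
|evening   play|
|valley     two|
|memory        |
|language  data|
|library  brown|
|architect     |
|pepper I large|
|bread    metal|
|bus           |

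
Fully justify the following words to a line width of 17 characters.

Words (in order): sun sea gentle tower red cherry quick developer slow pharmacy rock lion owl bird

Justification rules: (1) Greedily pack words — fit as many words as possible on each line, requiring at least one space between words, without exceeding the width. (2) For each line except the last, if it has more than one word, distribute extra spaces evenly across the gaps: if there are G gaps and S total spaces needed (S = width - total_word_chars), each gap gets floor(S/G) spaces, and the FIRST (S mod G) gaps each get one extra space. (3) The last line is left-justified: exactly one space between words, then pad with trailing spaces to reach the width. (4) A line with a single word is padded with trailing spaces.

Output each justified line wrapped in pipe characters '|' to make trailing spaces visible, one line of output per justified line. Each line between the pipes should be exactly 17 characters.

Answer: |sun   sea  gentle|
|tower  red cherry|
|quick   developer|
|slow     pharmacy|
|rock   lion   owl|
|bird             |

Derivation:
Line 1: ['sun', 'sea', 'gentle'] (min_width=14, slack=3)
Line 2: ['tower', 'red', 'cherry'] (min_width=16, slack=1)
Line 3: ['quick', 'developer'] (min_width=15, slack=2)
Line 4: ['slow', 'pharmacy'] (min_width=13, slack=4)
Line 5: ['rock', 'lion', 'owl'] (min_width=13, slack=4)
Line 6: ['bird'] (min_width=4, slack=13)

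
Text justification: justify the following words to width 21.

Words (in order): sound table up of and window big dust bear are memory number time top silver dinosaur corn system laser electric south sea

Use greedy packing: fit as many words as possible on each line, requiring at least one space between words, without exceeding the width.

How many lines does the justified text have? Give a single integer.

Line 1: ['sound', 'table', 'up', 'of', 'and'] (min_width=21, slack=0)
Line 2: ['window', 'big', 'dust', 'bear'] (min_width=20, slack=1)
Line 3: ['are', 'memory', 'number'] (min_width=17, slack=4)
Line 4: ['time', 'top', 'silver'] (min_width=15, slack=6)
Line 5: ['dinosaur', 'corn', 'system'] (min_width=20, slack=1)
Line 6: ['laser', 'electric', 'south'] (min_width=20, slack=1)
Line 7: ['sea'] (min_width=3, slack=18)
Total lines: 7

Answer: 7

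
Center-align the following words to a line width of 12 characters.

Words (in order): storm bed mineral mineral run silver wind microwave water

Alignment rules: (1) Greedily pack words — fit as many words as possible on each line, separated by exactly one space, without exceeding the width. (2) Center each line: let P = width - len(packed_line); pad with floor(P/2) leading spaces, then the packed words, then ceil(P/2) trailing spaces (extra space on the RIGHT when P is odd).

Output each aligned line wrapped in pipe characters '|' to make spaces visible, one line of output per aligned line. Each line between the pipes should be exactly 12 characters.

Answer: | storm bed  |
|  mineral   |
|mineral run |
|silver wind |
| microwave  |
|   water    |

Derivation:
Line 1: ['storm', 'bed'] (min_width=9, slack=3)
Line 2: ['mineral'] (min_width=7, slack=5)
Line 3: ['mineral', 'run'] (min_width=11, slack=1)
Line 4: ['silver', 'wind'] (min_width=11, slack=1)
Line 5: ['microwave'] (min_width=9, slack=3)
Line 6: ['water'] (min_width=5, slack=7)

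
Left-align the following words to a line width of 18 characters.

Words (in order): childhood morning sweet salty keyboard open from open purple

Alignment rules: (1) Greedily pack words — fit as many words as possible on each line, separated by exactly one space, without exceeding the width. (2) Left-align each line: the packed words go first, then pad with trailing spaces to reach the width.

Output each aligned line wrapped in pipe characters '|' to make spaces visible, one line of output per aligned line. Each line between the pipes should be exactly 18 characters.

Line 1: ['childhood', 'morning'] (min_width=17, slack=1)
Line 2: ['sweet', 'salty'] (min_width=11, slack=7)
Line 3: ['keyboard', 'open', 'from'] (min_width=18, slack=0)
Line 4: ['open', 'purple'] (min_width=11, slack=7)

Answer: |childhood morning |
|sweet salty       |
|keyboard open from|
|open purple       |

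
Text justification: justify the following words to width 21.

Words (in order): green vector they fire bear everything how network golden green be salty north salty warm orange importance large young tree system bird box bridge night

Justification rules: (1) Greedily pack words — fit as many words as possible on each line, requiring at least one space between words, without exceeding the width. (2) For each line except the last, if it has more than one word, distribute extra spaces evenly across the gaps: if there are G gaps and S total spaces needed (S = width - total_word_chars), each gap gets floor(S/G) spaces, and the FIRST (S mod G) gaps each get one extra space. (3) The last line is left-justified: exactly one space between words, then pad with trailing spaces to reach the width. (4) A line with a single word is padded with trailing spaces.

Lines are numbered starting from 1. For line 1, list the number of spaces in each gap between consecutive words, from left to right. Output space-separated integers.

Answer: 3 3

Derivation:
Line 1: ['green', 'vector', 'they'] (min_width=17, slack=4)
Line 2: ['fire', 'bear', 'everything'] (min_width=20, slack=1)
Line 3: ['how', 'network', 'golden'] (min_width=18, slack=3)
Line 4: ['green', 'be', 'salty', 'north'] (min_width=20, slack=1)
Line 5: ['salty', 'warm', 'orange'] (min_width=17, slack=4)
Line 6: ['importance', 'large'] (min_width=16, slack=5)
Line 7: ['young', 'tree', 'system'] (min_width=17, slack=4)
Line 8: ['bird', 'box', 'bridge', 'night'] (min_width=21, slack=0)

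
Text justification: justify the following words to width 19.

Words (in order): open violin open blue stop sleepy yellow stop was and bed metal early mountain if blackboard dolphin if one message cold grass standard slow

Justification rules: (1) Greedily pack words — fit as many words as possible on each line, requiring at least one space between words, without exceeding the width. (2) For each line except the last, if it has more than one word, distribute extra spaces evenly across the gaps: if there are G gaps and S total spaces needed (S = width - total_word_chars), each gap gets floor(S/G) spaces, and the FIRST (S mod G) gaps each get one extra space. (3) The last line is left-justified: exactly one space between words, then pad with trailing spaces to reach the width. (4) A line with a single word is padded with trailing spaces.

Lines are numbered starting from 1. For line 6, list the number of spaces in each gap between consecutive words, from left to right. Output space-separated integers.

Line 1: ['open', 'violin', 'open'] (min_width=16, slack=3)
Line 2: ['blue', 'stop', 'sleepy'] (min_width=16, slack=3)
Line 3: ['yellow', 'stop', 'was', 'and'] (min_width=19, slack=0)
Line 4: ['bed', 'metal', 'early'] (min_width=15, slack=4)
Line 5: ['mountain', 'if'] (min_width=11, slack=8)
Line 6: ['blackboard', 'dolphin'] (min_width=18, slack=1)
Line 7: ['if', 'one', 'message', 'cold'] (min_width=19, slack=0)
Line 8: ['grass', 'standard', 'slow'] (min_width=19, slack=0)

Answer: 2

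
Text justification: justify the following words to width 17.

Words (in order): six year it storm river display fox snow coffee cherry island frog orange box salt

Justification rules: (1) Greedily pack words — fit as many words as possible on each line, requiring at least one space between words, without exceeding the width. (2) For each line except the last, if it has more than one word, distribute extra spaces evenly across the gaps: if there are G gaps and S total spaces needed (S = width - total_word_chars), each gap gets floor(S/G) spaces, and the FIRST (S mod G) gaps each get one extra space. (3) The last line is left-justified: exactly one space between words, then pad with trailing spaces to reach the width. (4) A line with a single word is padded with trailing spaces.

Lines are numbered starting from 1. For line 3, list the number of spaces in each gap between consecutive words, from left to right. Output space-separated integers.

Answer: 7

Derivation:
Line 1: ['six', 'year', 'it', 'storm'] (min_width=17, slack=0)
Line 2: ['river', 'display', 'fox'] (min_width=17, slack=0)
Line 3: ['snow', 'coffee'] (min_width=11, slack=6)
Line 4: ['cherry', 'island'] (min_width=13, slack=4)
Line 5: ['frog', 'orange', 'box'] (min_width=15, slack=2)
Line 6: ['salt'] (min_width=4, slack=13)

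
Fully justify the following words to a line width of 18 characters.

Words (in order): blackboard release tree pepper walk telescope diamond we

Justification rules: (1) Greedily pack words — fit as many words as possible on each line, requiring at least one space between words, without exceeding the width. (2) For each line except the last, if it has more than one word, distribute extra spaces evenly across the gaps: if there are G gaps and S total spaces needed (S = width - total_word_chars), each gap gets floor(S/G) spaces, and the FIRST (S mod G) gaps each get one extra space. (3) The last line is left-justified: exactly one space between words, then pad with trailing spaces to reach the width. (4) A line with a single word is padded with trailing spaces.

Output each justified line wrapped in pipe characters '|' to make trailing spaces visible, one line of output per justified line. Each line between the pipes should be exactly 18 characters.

Answer: |blackboard release|
|tree  pepper  walk|
|telescope  diamond|
|we                |

Derivation:
Line 1: ['blackboard', 'release'] (min_width=18, slack=0)
Line 2: ['tree', 'pepper', 'walk'] (min_width=16, slack=2)
Line 3: ['telescope', 'diamond'] (min_width=17, slack=1)
Line 4: ['we'] (min_width=2, slack=16)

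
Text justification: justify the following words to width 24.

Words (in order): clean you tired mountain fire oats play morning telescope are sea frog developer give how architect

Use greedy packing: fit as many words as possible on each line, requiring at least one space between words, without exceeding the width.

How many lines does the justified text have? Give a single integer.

Answer: 5

Derivation:
Line 1: ['clean', 'you', 'tired', 'mountain'] (min_width=24, slack=0)
Line 2: ['fire', 'oats', 'play', 'morning'] (min_width=22, slack=2)
Line 3: ['telescope', 'are', 'sea', 'frog'] (min_width=22, slack=2)
Line 4: ['developer', 'give', 'how'] (min_width=18, slack=6)
Line 5: ['architect'] (min_width=9, slack=15)
Total lines: 5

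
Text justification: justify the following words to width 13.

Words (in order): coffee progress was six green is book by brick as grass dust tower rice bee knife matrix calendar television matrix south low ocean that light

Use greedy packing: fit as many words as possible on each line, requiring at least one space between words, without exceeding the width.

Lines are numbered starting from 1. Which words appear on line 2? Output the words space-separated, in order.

Answer: progress was

Derivation:
Line 1: ['coffee'] (min_width=6, slack=7)
Line 2: ['progress', 'was'] (min_width=12, slack=1)
Line 3: ['six', 'green', 'is'] (min_width=12, slack=1)
Line 4: ['book', 'by', 'brick'] (min_width=13, slack=0)
Line 5: ['as', 'grass', 'dust'] (min_width=13, slack=0)
Line 6: ['tower', 'rice'] (min_width=10, slack=3)
Line 7: ['bee', 'knife'] (min_width=9, slack=4)
Line 8: ['matrix'] (min_width=6, slack=7)
Line 9: ['calendar'] (min_width=8, slack=5)
Line 10: ['television'] (min_width=10, slack=3)
Line 11: ['matrix', 'south'] (min_width=12, slack=1)
Line 12: ['low', 'ocean'] (min_width=9, slack=4)
Line 13: ['that', 'light'] (min_width=10, slack=3)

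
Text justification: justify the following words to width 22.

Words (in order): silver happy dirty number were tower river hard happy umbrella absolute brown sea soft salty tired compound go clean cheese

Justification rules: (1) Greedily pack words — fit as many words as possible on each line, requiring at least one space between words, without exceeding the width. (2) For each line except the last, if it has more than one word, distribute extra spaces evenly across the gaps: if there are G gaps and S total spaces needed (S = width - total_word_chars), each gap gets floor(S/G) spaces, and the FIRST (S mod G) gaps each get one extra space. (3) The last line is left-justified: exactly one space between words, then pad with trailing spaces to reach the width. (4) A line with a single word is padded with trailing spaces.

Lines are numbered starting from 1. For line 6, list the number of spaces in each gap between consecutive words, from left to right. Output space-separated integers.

Answer: 4 3

Derivation:
Line 1: ['silver', 'happy', 'dirty'] (min_width=18, slack=4)
Line 2: ['number', 'were', 'tower'] (min_width=17, slack=5)
Line 3: ['river', 'hard', 'happy'] (min_width=16, slack=6)
Line 4: ['umbrella', 'absolute'] (min_width=17, slack=5)
Line 5: ['brown', 'sea', 'soft', 'salty'] (min_width=20, slack=2)
Line 6: ['tired', 'compound', 'go'] (min_width=17, slack=5)
Line 7: ['clean', 'cheese'] (min_width=12, slack=10)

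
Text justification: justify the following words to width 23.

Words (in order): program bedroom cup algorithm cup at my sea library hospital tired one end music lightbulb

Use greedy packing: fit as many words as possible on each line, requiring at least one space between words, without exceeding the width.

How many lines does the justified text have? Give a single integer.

Answer: 4

Derivation:
Line 1: ['program', 'bedroom', 'cup'] (min_width=19, slack=4)
Line 2: ['algorithm', 'cup', 'at', 'my', 'sea'] (min_width=23, slack=0)
Line 3: ['library', 'hospital', 'tired'] (min_width=22, slack=1)
Line 4: ['one', 'end', 'music', 'lightbulb'] (min_width=23, slack=0)
Total lines: 4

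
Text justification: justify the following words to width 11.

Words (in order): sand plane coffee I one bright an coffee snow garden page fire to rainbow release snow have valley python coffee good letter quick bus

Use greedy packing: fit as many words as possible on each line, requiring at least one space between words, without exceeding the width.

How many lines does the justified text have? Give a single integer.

Line 1: ['sand', 'plane'] (min_width=10, slack=1)
Line 2: ['coffee', 'I'] (min_width=8, slack=3)
Line 3: ['one', 'bright'] (min_width=10, slack=1)
Line 4: ['an', 'coffee'] (min_width=9, slack=2)
Line 5: ['snow', 'garden'] (min_width=11, slack=0)
Line 6: ['page', 'fire'] (min_width=9, slack=2)
Line 7: ['to', 'rainbow'] (min_width=10, slack=1)
Line 8: ['release'] (min_width=7, slack=4)
Line 9: ['snow', 'have'] (min_width=9, slack=2)
Line 10: ['valley'] (min_width=6, slack=5)
Line 11: ['python'] (min_width=6, slack=5)
Line 12: ['coffee', 'good'] (min_width=11, slack=0)
Line 13: ['letter'] (min_width=6, slack=5)
Line 14: ['quick', 'bus'] (min_width=9, slack=2)
Total lines: 14

Answer: 14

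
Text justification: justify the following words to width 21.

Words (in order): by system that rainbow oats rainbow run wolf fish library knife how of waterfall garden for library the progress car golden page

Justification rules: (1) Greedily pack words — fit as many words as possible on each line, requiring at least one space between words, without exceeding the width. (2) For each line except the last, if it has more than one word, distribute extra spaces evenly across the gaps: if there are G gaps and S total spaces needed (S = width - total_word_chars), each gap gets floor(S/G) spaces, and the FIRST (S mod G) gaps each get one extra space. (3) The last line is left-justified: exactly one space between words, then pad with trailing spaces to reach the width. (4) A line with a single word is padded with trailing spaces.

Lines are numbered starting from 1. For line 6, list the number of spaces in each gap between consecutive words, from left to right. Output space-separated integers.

Line 1: ['by', 'system', 'that'] (min_width=14, slack=7)
Line 2: ['rainbow', 'oats', 'rainbow'] (min_width=20, slack=1)
Line 3: ['run', 'wolf', 'fish', 'library'] (min_width=21, slack=0)
Line 4: ['knife', 'how', 'of'] (min_width=12, slack=9)
Line 5: ['waterfall', 'garden', 'for'] (min_width=20, slack=1)
Line 6: ['library', 'the', 'progress'] (min_width=20, slack=1)
Line 7: ['car', 'golden', 'page'] (min_width=15, slack=6)

Answer: 2 1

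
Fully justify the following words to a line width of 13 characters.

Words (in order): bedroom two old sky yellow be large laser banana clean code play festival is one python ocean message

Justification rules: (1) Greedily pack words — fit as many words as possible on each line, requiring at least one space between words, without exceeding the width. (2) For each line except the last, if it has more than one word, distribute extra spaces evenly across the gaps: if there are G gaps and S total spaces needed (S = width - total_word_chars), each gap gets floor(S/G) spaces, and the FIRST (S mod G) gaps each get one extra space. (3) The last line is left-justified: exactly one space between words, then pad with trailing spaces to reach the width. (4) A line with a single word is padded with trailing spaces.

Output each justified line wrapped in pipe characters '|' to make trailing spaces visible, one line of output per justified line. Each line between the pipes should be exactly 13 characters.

Line 1: ['bedroom', 'two'] (min_width=11, slack=2)
Line 2: ['old', 'sky'] (min_width=7, slack=6)
Line 3: ['yellow', 'be'] (min_width=9, slack=4)
Line 4: ['large', 'laser'] (min_width=11, slack=2)
Line 5: ['banana', 'clean'] (min_width=12, slack=1)
Line 6: ['code', 'play'] (min_width=9, slack=4)
Line 7: ['festival', 'is'] (min_width=11, slack=2)
Line 8: ['one', 'python'] (min_width=10, slack=3)
Line 9: ['ocean', 'message'] (min_width=13, slack=0)

Answer: |bedroom   two|
|old       sky|
|yellow     be|
|large   laser|
|banana  clean|
|code     play|
|festival   is|
|one    python|
|ocean message|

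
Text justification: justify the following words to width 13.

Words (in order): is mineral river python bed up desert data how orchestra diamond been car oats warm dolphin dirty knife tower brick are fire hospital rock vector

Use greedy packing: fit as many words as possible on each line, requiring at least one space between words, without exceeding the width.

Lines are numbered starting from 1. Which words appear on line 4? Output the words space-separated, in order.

Line 1: ['is', 'mineral'] (min_width=10, slack=3)
Line 2: ['river', 'python'] (min_width=12, slack=1)
Line 3: ['bed', 'up', 'desert'] (min_width=13, slack=0)
Line 4: ['data', 'how'] (min_width=8, slack=5)
Line 5: ['orchestra'] (min_width=9, slack=4)
Line 6: ['diamond', 'been'] (min_width=12, slack=1)
Line 7: ['car', 'oats', 'warm'] (min_width=13, slack=0)
Line 8: ['dolphin', 'dirty'] (min_width=13, slack=0)
Line 9: ['knife', 'tower'] (min_width=11, slack=2)
Line 10: ['brick', 'are'] (min_width=9, slack=4)
Line 11: ['fire', 'hospital'] (min_width=13, slack=0)
Line 12: ['rock', 'vector'] (min_width=11, slack=2)

Answer: data how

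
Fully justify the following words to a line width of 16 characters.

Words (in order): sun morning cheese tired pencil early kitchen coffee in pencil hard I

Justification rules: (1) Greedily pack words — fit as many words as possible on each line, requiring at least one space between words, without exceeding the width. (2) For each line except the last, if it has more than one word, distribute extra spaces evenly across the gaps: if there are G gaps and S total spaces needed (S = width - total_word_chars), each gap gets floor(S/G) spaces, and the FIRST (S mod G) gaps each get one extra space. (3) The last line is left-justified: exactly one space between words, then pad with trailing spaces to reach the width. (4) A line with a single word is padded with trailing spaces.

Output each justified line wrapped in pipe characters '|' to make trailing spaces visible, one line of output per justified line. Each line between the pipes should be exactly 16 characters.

Line 1: ['sun', 'morning'] (min_width=11, slack=5)
Line 2: ['cheese', 'tired'] (min_width=12, slack=4)
Line 3: ['pencil', 'early'] (min_width=12, slack=4)
Line 4: ['kitchen', 'coffee'] (min_width=14, slack=2)
Line 5: ['in', 'pencil', 'hard', 'I'] (min_width=16, slack=0)

Answer: |sun      morning|
|cheese     tired|
|pencil     early|
|kitchen   coffee|
|in pencil hard I|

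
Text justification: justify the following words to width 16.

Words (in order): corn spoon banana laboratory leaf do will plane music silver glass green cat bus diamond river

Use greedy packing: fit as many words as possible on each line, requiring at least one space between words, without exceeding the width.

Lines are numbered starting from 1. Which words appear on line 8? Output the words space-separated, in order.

Answer: river

Derivation:
Line 1: ['corn', 'spoon'] (min_width=10, slack=6)
Line 2: ['banana'] (min_width=6, slack=10)
Line 3: ['laboratory', 'leaf'] (min_width=15, slack=1)
Line 4: ['do', 'will', 'plane'] (min_width=13, slack=3)
Line 5: ['music', 'silver'] (min_width=12, slack=4)
Line 6: ['glass', 'green', 'cat'] (min_width=15, slack=1)
Line 7: ['bus', 'diamond'] (min_width=11, slack=5)
Line 8: ['river'] (min_width=5, slack=11)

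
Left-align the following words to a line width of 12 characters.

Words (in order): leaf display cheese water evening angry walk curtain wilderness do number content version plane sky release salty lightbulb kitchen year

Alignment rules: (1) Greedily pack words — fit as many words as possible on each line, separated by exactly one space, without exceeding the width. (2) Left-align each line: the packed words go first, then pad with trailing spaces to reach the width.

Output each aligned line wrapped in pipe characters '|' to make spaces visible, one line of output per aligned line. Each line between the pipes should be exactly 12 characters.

Answer: |leaf display|
|cheese water|
|evening     |
|angry walk  |
|curtain     |
|wilderness  |
|do number   |
|content     |
|version     |
|plane sky   |
|release     |
|salty       |
|lightbulb   |
|kitchen year|

Derivation:
Line 1: ['leaf', 'display'] (min_width=12, slack=0)
Line 2: ['cheese', 'water'] (min_width=12, slack=0)
Line 3: ['evening'] (min_width=7, slack=5)
Line 4: ['angry', 'walk'] (min_width=10, slack=2)
Line 5: ['curtain'] (min_width=7, slack=5)
Line 6: ['wilderness'] (min_width=10, slack=2)
Line 7: ['do', 'number'] (min_width=9, slack=3)
Line 8: ['content'] (min_width=7, slack=5)
Line 9: ['version'] (min_width=7, slack=5)
Line 10: ['plane', 'sky'] (min_width=9, slack=3)
Line 11: ['release'] (min_width=7, slack=5)
Line 12: ['salty'] (min_width=5, slack=7)
Line 13: ['lightbulb'] (min_width=9, slack=3)
Line 14: ['kitchen', 'year'] (min_width=12, slack=0)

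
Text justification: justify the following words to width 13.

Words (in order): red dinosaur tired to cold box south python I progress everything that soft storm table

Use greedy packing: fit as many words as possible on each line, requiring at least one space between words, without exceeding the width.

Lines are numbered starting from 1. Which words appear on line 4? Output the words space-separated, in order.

Answer: python I

Derivation:
Line 1: ['red', 'dinosaur'] (min_width=12, slack=1)
Line 2: ['tired', 'to', 'cold'] (min_width=13, slack=0)
Line 3: ['box', 'south'] (min_width=9, slack=4)
Line 4: ['python', 'I'] (min_width=8, slack=5)
Line 5: ['progress'] (min_width=8, slack=5)
Line 6: ['everything'] (min_width=10, slack=3)
Line 7: ['that', 'soft'] (min_width=9, slack=4)
Line 8: ['storm', 'table'] (min_width=11, slack=2)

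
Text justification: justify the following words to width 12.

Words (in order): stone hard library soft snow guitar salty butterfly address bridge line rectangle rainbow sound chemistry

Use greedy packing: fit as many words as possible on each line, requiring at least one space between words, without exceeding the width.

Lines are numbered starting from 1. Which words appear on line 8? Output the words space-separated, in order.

Answer: rectangle

Derivation:
Line 1: ['stone', 'hard'] (min_width=10, slack=2)
Line 2: ['library', 'soft'] (min_width=12, slack=0)
Line 3: ['snow', 'guitar'] (min_width=11, slack=1)
Line 4: ['salty'] (min_width=5, slack=7)
Line 5: ['butterfly'] (min_width=9, slack=3)
Line 6: ['address'] (min_width=7, slack=5)
Line 7: ['bridge', 'line'] (min_width=11, slack=1)
Line 8: ['rectangle'] (min_width=9, slack=3)
Line 9: ['rainbow'] (min_width=7, slack=5)
Line 10: ['sound'] (min_width=5, slack=7)
Line 11: ['chemistry'] (min_width=9, slack=3)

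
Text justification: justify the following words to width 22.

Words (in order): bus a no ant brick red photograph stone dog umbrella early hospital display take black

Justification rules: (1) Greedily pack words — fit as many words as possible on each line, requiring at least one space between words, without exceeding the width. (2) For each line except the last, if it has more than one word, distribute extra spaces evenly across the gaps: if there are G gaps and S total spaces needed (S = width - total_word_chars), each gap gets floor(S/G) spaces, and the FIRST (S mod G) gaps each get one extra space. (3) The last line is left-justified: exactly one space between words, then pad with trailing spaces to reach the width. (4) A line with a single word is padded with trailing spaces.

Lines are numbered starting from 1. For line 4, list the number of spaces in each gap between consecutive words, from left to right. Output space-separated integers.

Answer: 2 1

Derivation:
Line 1: ['bus', 'a', 'no', 'ant', 'brick', 'red'] (min_width=22, slack=0)
Line 2: ['photograph', 'stone', 'dog'] (min_width=20, slack=2)
Line 3: ['umbrella', 'early'] (min_width=14, slack=8)
Line 4: ['hospital', 'display', 'take'] (min_width=21, slack=1)
Line 5: ['black'] (min_width=5, slack=17)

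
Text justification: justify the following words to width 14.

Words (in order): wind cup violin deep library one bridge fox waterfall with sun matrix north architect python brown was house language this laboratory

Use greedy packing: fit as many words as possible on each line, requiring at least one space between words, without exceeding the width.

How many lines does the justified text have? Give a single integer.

Line 1: ['wind', 'cup'] (min_width=8, slack=6)
Line 2: ['violin', 'deep'] (min_width=11, slack=3)
Line 3: ['library', 'one'] (min_width=11, slack=3)
Line 4: ['bridge', 'fox'] (min_width=10, slack=4)
Line 5: ['waterfall', 'with'] (min_width=14, slack=0)
Line 6: ['sun', 'matrix'] (min_width=10, slack=4)
Line 7: ['north'] (min_width=5, slack=9)
Line 8: ['architect'] (min_width=9, slack=5)
Line 9: ['python', 'brown'] (min_width=12, slack=2)
Line 10: ['was', 'house'] (min_width=9, slack=5)
Line 11: ['language', 'this'] (min_width=13, slack=1)
Line 12: ['laboratory'] (min_width=10, slack=4)
Total lines: 12

Answer: 12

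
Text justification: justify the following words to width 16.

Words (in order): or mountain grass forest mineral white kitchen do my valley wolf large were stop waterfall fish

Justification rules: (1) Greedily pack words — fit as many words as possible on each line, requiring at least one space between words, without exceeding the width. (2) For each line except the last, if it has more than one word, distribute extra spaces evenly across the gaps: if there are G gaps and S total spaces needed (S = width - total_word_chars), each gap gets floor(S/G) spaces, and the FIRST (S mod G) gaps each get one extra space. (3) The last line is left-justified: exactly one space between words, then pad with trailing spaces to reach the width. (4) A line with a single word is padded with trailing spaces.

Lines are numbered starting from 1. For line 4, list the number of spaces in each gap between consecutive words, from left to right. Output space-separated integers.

Answer: 3 2

Derivation:
Line 1: ['or', 'mountain'] (min_width=11, slack=5)
Line 2: ['grass', 'forest'] (min_width=12, slack=4)
Line 3: ['mineral', 'white'] (min_width=13, slack=3)
Line 4: ['kitchen', 'do', 'my'] (min_width=13, slack=3)
Line 5: ['valley', 'wolf'] (min_width=11, slack=5)
Line 6: ['large', 'were', 'stop'] (min_width=15, slack=1)
Line 7: ['waterfall', 'fish'] (min_width=14, slack=2)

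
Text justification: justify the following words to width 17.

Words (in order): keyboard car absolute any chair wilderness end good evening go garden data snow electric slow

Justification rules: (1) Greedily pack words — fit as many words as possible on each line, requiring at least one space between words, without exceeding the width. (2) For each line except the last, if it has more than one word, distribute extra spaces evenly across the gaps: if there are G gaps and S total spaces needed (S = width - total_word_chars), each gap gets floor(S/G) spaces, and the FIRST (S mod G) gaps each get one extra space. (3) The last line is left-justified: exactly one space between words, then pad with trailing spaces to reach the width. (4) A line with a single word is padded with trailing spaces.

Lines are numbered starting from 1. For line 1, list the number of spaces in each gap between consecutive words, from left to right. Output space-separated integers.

Line 1: ['keyboard', 'car'] (min_width=12, slack=5)
Line 2: ['absolute', 'any'] (min_width=12, slack=5)
Line 3: ['chair', 'wilderness'] (min_width=16, slack=1)
Line 4: ['end', 'good', 'evening'] (min_width=16, slack=1)
Line 5: ['go', 'garden', 'data'] (min_width=14, slack=3)
Line 6: ['snow', 'electric'] (min_width=13, slack=4)
Line 7: ['slow'] (min_width=4, slack=13)

Answer: 6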